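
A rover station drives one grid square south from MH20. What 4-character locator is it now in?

Latitude square 0; −1 → -1, wraps to 9, carry into field.
Latitude field H = 7; −1 → 6 = G.
The longitude characters are unchanged.

MG29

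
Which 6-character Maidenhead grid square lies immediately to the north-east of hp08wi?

HP08xj

Longitude subsquare w = 22; +1 → 23 = x.
Latitude subsquare i = 8; +1 → 9 = j.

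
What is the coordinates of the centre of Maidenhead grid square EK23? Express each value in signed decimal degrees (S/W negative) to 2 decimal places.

13.50, -95.00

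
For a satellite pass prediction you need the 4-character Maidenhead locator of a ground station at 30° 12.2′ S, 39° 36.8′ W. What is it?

Offset from 180°W / 90°S: lon 140.39°, lat 59.80°.
Field (20°×10°, letters A–R): 140.39/20 → 7 → H, 59.80/10 → 5 → F; chars HF.
Square (2°×1°, digits 0–9): 0.39/2 → 0, 9.80/1 → 9; chars 09.

HF09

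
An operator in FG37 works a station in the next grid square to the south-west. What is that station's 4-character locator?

FG26

Longitude square 3; −1 → 2.
Latitude square 7; −1 → 6.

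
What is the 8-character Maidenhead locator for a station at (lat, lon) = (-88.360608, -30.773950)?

HA41op73

Offset from 180°W / 90°S: lon 149.22605°, lat 1.63939°.
Field (20°×10°, letters A–R): lon ⌊149.22605/20⌋ = 7 → H; lat ⌊1.63939/10⌋ = 0 → A.
Square (2°×1°, digits 0–9): lon ⌊9.22605/2⌋ = 4; lat ⌊1.63939/1⌋ = 1.
Subsquare (5′×2.5′, letters a–x): lon ⌊1.22605/0.0833333⌋ = 14 → o; lat ⌊0.63939/0.0416667⌋ = 15 → p.
Extended square (30″×15″, digits 0–9): lon ⌊0.05938/0.00833333⌋ = 7; lat ⌊0.01439/0.00416667⌋ = 3.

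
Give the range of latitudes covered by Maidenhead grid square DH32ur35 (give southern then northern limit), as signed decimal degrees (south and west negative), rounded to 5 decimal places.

-17.27083, -17.26667

Field D=3, H=7: +3·20° lon, +7·10° lat → SW at lon -120°, lat -20°.
Square 3, 2: +3·2° lon, +2·1° lat → SW at lon -114°, lat -18°.
Subsquare u=20, r=17: +20·0.0833333° lon, +17·0.0416667° lat → SW at lon -112.333°, lat -17.2917°.
Extended square 3, 5: +3·0.00833333° lon, +5·0.00416667° lat → SW at lon -112.308°, lat -17.2708°.
Cell spans 0.00833333° lon × 0.00416667° lat.
south -17.27083, north -17.26667.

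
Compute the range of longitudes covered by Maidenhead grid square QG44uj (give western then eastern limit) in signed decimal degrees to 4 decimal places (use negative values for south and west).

149.6667, 149.7500

Field Q=16, G=6: +16·20° lon, +6·10° lat → SW at lon 140°, lat -30°.
Square 4, 4: +4·2° lon, +4·1° lat → SW at lon 148°, lat -26°.
Subsquare u=20, j=9: +20·0.0833333° lon, +9·0.0416667° lat → SW at lon 149.667°, lat -25.625°.
Cell spans 0.0833333° lon × 0.0416667° lat.
west 149.6667, east 149.7500.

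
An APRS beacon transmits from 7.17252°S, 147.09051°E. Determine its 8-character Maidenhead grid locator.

Offset from 180°W / 90°S: lon 327.09051°, lat 82.82748°.
Field: lon ⌊327.09051/20⌋ = 16 → Q; lat ⌊82.82748/10⌋ = 8 → I.
Square: lon ⌊7.09051/2⌋ = 3; lat ⌊2.82748/1⌋ = 2.
Subsquare: lon ⌊1.09051/0.0833333⌋ = 13 → n; lat ⌊0.82748/0.0416667⌋ = 19 → t.
Extended square: lon ⌊0.00718/0.00833333⌋ = 0; lat ⌊0.03581/0.00416667⌋ = 8.

QI32nt08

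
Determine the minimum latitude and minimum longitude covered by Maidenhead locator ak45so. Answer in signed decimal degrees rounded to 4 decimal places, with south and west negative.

Field A=0, K=10: +0·20° lon, +10·10° lat → SW at lon -180°, lat 10°.
Square 4, 5: +4·2° lon, +5·1° lat → SW at lon -172°, lat 15°.
Subsquare s=18, o=14: +18·0.0833333° lon, +14·0.0416667° lat → SW at lon -170.5°, lat 15.5833°.
latitude 15.5833, longitude -170.5000.

15.5833, -170.5000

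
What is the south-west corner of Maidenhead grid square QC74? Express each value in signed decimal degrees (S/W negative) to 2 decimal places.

-66.00, 154.00

Field Q=16, C=2: +16·20° lon, +2·10° lat → SW at lon 140°, lat -70°.
Square 7, 4: +7·2° lon, +4·1° lat → SW at lon 154°, lat -66°.
latitude -66.00, longitude 154.00.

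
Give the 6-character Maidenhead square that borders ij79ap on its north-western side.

IJ69xq

Longitude subsquare a = 0; −1 → -1, wraps to 23 = x, carry into square.
Longitude square 7; −1 → 6.
Latitude subsquare p = 15; +1 → 16 = q.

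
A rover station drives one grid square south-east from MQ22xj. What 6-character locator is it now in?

MQ32ai

Longitude subsquare x = 23; +1 → 24, wraps to 0 = a, carry into square.
Longitude square 2; +1 → 3.
Latitude subsquare j = 9; −1 → 8 = i.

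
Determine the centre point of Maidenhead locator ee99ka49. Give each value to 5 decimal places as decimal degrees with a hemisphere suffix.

Field E=4, E=4: +4·20° lon, +4·10° lat → SW at lon -100°, lat -50°.
Square 9, 9: +9·2° lon, +9·1° lat → SW at lon -82°, lat -41°.
Subsquare k=10, a=0: +10·0.0833333° lon, +0·0.0416667° lat → SW at lon -81.1667°, lat -41°.
Extended square 4, 9: +4·0.00833333° lon, +9·0.00416667° lat → SW at lon -81.1333°, lat -40.9625°.
Cell spans 0.00833333° lon × 0.00416667° lat. Centre is SW corner plus half of each.
latitude 40.96042° S, longitude 81.12917° W.

40.96042° S, 81.12917° W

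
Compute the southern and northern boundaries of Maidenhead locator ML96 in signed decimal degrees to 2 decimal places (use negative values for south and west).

Field M=12, L=11: +12·20° lon, +11·10° lat → SW at lon 60°, lat 20°.
Square 9, 6: +9·2° lon, +6·1° lat → SW at lon 78°, lat 26°.
Cell spans 2° lon × 1° lat.
south 26.00, north 27.00.

26.00, 27.00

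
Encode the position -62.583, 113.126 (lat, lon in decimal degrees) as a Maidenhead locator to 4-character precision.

OC67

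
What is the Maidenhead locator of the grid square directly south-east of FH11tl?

FH11uk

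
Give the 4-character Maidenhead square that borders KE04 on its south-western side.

Longitude square 0; −1 → -1, wraps to 9, carry into field.
Longitude field K = 10; −1 → 9 = J.
Latitude square 4; −1 → 3.

JE93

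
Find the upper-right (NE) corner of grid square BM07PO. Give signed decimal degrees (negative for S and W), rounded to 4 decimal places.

Field B=1, M=12: +1·20° lon, +12·10° lat → SW at lon -160°, lat 30°.
Square 0, 7: +0·2° lon, +7·1° lat → SW at lon -160°, lat 37°.
Subsquare p=15, o=14: +15·0.0833333° lon, +14·0.0416667° lat → SW at lon -158.75°, lat 37.5833°.
Cell spans 0.0833333° lon × 0.0416667° lat. NE corner is SW corner plus one full cell.
latitude 37.6250, longitude -158.6667.

37.6250, -158.6667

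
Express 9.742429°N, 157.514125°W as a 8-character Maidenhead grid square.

Offset from 180°W / 90°S: lon 22.48587°, lat 99.74243°.
Field: 22.48587/20 → 1 → B, 99.74243/10 → 9 → J; chars BJ.
Square: 2.48587/2 → 1, 9.74243/1 → 9; chars 19.
Subsquare: 0.48587/0.0833333 → 5 → f, 0.74243/0.0416667 → 17 → r; chars fr.
Extended square: 0.06921/0.00833333 → 8, 0.03410/0.00416667 → 8; chars 88.

BJ19fr88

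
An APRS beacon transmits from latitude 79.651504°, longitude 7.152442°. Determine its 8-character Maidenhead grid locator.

JQ39np86

Offset from 180°W / 90°S: lon 187.15244°, lat 169.65150°.
Field (20°×10°, letters A–R): 187.15244/20 → 9 → J, 169.65150/10 → 16 → Q; chars JQ.
Square (2°×1°, digits 0–9): 7.15244/2 → 3, 9.65150/1 → 9; chars 39.
Subsquare (5′×2.5′, letters a–x): 1.15244/0.0833333 → 13 → n, 0.65150/0.0416667 → 15 → p; chars np.
Extended square (30″×15″, digits 0–9): 0.06911/0.00833333 → 8, 0.02650/0.00416667 → 6; chars 86.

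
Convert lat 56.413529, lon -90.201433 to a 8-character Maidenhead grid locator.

EO46vj59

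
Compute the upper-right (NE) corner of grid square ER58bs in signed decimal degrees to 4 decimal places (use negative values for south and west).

88.7917, -89.8333

Field E=4, R=17: +4·20° lon, +17·10° lat → SW at lon -100°, lat 80°.
Square 5, 8: +5·2° lon, +8·1° lat → SW at lon -90°, lat 88°.
Subsquare b=1, s=18: +1·0.0833333° lon, +18·0.0416667° lat → SW at lon -89.9167°, lat 88.75°.
Cell spans 0.0833333° lon × 0.0416667° lat. NE corner is SW corner plus one full cell.
latitude 88.7917, longitude -89.8333.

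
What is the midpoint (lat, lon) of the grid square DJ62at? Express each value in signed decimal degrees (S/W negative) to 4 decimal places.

Field D=3, J=9: +3·20° lon, +9·10° lat → SW at lon -120°, lat 0°.
Square 6, 2: +6·2° lon, +2·1° lat → SW at lon -108°, lat 2°.
Subsquare a=0, t=19: +0·0.0833333° lon, +19·0.0416667° lat → SW at lon -108°, lat 2.79167°.
Cell spans 0.0833333° lon × 0.0416667° lat. Centre is SW corner plus half of each.
latitude 2.8125, longitude -107.9583.

2.8125, -107.9583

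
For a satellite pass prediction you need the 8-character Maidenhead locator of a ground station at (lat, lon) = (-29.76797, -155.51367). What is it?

BG20ff85

Offset from 180°W / 90°S: lon 24.48633°, lat 60.23203°.
Field: lon ⌊24.48633/20⌋ = 1 → B; lat ⌊60.23203/10⌋ = 6 → G.
Square: lon ⌊4.48633/2⌋ = 2; lat ⌊0.23203/1⌋ = 0.
Subsquare: lon ⌊0.48633/0.0833333⌋ = 5 → f; lat ⌊0.23203/0.0416667⌋ = 5 → f.
Extended square: lon ⌊0.06966/0.00833333⌋ = 8; lat ⌊0.02370/0.00416667⌋ = 5.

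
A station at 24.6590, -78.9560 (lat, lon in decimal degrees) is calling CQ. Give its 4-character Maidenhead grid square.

FL04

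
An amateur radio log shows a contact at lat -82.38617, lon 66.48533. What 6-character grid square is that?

Add 180° to longitude and 90° to latitude: 246.4853, 7.6138.
Field: lon ⌊246.4853/20⌋ = 12 → M; lat ⌊7.6138/10⌋ = 0 → A.
Square: lon ⌊6.4853/2⌋ = 3; lat ⌊7.6138/1⌋ = 7.
Subsquare: lon ⌊0.4853/0.0833333⌋ = 5 → f; lat ⌊0.6138/0.0416667⌋ = 14 → o.

MA37fo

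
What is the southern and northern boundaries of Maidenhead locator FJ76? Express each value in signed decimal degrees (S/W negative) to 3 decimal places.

Field F=5, J=9: +5·20° lon, +9·10° lat → SW at lon -80°, lat 0°.
Square 7, 6: +7·2° lon, +6·1° lat → SW at lon -66°, lat 6°.
Cell spans 2° lon × 1° lat.
south 6.000, north 7.000.

6.000, 7.000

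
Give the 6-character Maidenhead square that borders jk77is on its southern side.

JK77ir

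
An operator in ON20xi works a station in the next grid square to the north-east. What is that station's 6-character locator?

Longitude subsquare x = 23; +1 → 24, wraps to 0 = a, carry into square.
Longitude square 2; +1 → 3.
Latitude subsquare i = 8; +1 → 9 = j.

ON30aj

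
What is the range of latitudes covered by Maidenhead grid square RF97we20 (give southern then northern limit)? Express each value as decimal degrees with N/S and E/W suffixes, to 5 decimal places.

32.83333° S, 32.82917° S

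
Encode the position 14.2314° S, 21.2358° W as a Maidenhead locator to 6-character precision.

Add 180° to longitude and 90° to latitude: 158.7642, 75.7686.
Field: 158.7642/20 → 7 → H, 75.7686/10 → 7 → H; chars HH.
Square: 18.7642/2 → 9, 5.7686/1 → 5; chars 95.
Subsquare: 0.7642/0.0833333 → 9 → j, 0.7686/0.0416667 → 18 → s; chars js.

HH95js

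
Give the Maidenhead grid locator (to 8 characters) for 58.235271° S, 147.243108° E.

Offset from 180°W / 90°S: lon 327.24311°, lat 31.76473°.
Field (20°×10°, letters A–R): lon ⌊327.24311/20⌋ = 16 → Q; lat ⌊31.76473/10⌋ = 3 → D.
Square (2°×1°, digits 0–9): lon ⌊7.24311/2⌋ = 3; lat ⌊1.76473/1⌋ = 1.
Subsquare (5′×2.5′, letters a–x): lon ⌊1.24311/0.0833333⌋ = 14 → o; lat ⌊0.76473/0.0416667⌋ = 18 → s.
Extended square (30″×15″, digits 0–9): lon ⌊0.07644/0.00833333⌋ = 9; lat ⌊0.01473/0.00416667⌋ = 3.

QD31os93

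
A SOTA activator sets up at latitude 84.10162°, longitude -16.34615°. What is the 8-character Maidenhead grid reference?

Offset from 180°W / 90°S: lon 163.65385°, lat 174.10162°.
Field: 163.65385/20 → 8 → I, 174.10162/10 → 17 → R; chars IR.
Square: 3.65385/2 → 1, 4.10162/1 → 4; chars 14.
Subsquare: 1.65385/0.0833333 → 19 → t, 0.10162/0.0416667 → 2 → c; chars tc.
Extended square: 0.07052/0.00833333 → 8, 0.01829/0.00416667 → 4; chars 84.

IR14tc84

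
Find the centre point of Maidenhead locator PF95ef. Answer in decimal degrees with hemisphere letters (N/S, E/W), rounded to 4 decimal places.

Field P=15, F=5: +15·20° lon, +5·10° lat → SW at lon 120°, lat -40°.
Square 9, 5: +9·2° lon, +5·1° lat → SW at lon 138°, lat -35°.
Subsquare e=4, f=5: +4·0.0833333° lon, +5·0.0416667° lat → SW at lon 138.333°, lat -34.7917°.
Cell spans 0.0833333° lon × 0.0416667° lat. Centre is SW corner plus half of each.
latitude 34.7708° S, longitude 138.3750° E.

34.7708° S, 138.3750° E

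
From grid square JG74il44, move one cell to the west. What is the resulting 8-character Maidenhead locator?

JG74il34

Longitude extended square 4; −1 → 3.
The latitude characters are unchanged.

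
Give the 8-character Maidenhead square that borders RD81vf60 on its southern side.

RD81ve69

Latitude extended square 0; −1 → -1, wraps to 9, carry into subsquare.
Latitude subsquare f = 5; −1 → 4 = e.
The longitude characters are unchanged.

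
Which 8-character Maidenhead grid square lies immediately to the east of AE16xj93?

AE26aj03

Longitude extended square 9; +1 → 10, wraps to 0, carry into subsquare.
Longitude subsquare x = 23; +1 → 24, wraps to 0 = a, carry into square.
Longitude square 1; +1 → 2.
The latitude characters are unchanged.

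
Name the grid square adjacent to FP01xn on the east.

FP11an

Longitude subsquare x = 23; +1 → 24, wraps to 0 = a, carry into square.
Longitude square 0; +1 → 1.
The latitude characters are unchanged.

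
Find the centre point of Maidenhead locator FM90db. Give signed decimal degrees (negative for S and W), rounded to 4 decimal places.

30.0625, -61.7083

Field F=5, M=12: +5·20° lon, +12·10° lat → SW at lon -80°, lat 30°.
Square 9, 0: +9·2° lon, +0·1° lat → SW at lon -62°, lat 30°.
Subsquare d=3, b=1: +3·0.0833333° lon, +1·0.0416667° lat → SW at lon -61.75°, lat 30.0417°.
Cell spans 0.0833333° lon × 0.0416667° lat. Centre is SW corner plus half of each.
latitude 30.0625, longitude -61.7083.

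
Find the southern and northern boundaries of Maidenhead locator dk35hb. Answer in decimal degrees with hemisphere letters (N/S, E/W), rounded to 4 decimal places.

15.0417° N, 15.0833° N

Field D=3, K=10: +3·20° lon, +10·10° lat → SW at lon -120°, lat 10°.
Square 3, 5: +3·2° lon, +5·1° lat → SW at lon -114°, lat 15°.
Subsquare h=7, b=1: +7·0.0833333° lon, +1·0.0416667° lat → SW at lon -113.417°, lat 15.0417°.
Cell spans 0.0833333° lon × 0.0416667° lat.
south 15.0417° N, north 15.0833° N.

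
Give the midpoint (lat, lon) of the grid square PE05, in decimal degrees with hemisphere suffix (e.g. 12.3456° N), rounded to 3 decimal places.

44.500° S, 121.000° E

Field P=15, E=4: +15·20° lon, +4·10° lat → SW at lon 120°, lat -50°.
Square 0, 5: +0·2° lon, +5·1° lat → SW at lon 120°, lat -45°.
Cell spans 2° lon × 1° lat. Centre is SW corner plus half of each.
latitude 44.500° S, longitude 121.000° E.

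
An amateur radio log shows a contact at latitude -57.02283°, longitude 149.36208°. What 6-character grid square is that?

Add 180° to longitude and 90° to latitude: 329.3621, 32.9772.
Field (20°×10°, letters A–R): 329.3621/20 → 16 → Q, 32.9772/10 → 3 → D; chars QD.
Square (2°×1°, digits 0–9): 9.3621/2 → 4, 2.9772/1 → 2; chars 42.
Subsquare (5′×2.5′, letters a–x): 1.3621/0.0833333 → 16 → q, 0.9772/0.0416667 → 23 → x; chars qx.

QD42qx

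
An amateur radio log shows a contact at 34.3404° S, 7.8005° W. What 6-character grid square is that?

IF65cp

Offset from 180°W / 90°S: lon 172.1995°, lat 55.6596°.
Field (20°×10°, letters A–R): lon ⌊172.1995/20⌋ = 8 → I; lat ⌊55.6596/10⌋ = 5 → F.
Square (2°×1°, digits 0–9): lon ⌊12.1995/2⌋ = 6; lat ⌊5.6596/1⌋ = 5.
Subsquare (5′×2.5′, letters a–x): lon ⌊0.1995/0.0833333⌋ = 2 → c; lat ⌊0.6596/0.0416667⌋ = 15 → p.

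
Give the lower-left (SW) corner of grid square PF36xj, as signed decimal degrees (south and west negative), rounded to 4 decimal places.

Field P=15, F=5: +15·20° lon, +5·10° lat → SW at lon 120°, lat -40°.
Square 3, 6: +3·2° lon, +6·1° lat → SW at lon 126°, lat -34°.
Subsquare x=23, j=9: +23·0.0833333° lon, +9·0.0416667° lat → SW at lon 127.917°, lat -33.625°.
latitude -33.6250, longitude 127.9167.

-33.6250, 127.9167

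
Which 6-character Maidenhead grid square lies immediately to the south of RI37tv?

RI37tu

Latitude subsquare v = 21; −1 → 20 = u.
The longitude characters are unchanged.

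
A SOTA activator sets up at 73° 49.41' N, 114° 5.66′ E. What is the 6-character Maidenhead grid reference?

Shift to the Maidenhead origin (180°W, 90°S): lon 294.0943, lat 163.8235.
Field (20°×10°, letters A–R): 294.0943/20 → 14 → O, 163.8235/10 → 16 → Q; chars OQ.
Square (2°×1°, digits 0–9): 14.0943/2 → 7, 3.8235/1 → 3; chars 73.
Subsquare (5′×2.5′, letters a–x): 0.0943/0.0833333 → 1 → b, 0.8235/0.0416667 → 19 → t; chars bt.

OQ73bt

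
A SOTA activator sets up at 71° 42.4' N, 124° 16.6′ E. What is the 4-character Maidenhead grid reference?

Add 180° to longitude and 90° to latitude: 304.28, 161.71.
Field: 304.28/20 → 15 → P, 161.71/10 → 16 → Q; chars PQ.
Square: 4.28/2 → 2, 1.71/1 → 1; chars 21.

PQ21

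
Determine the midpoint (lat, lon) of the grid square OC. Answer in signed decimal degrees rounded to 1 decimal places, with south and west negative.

-65.0, 110.0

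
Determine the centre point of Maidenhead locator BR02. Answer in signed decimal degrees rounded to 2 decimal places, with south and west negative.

82.50, -159.00

Field B=1, R=17: +1·20° lon, +17·10° lat → SW at lon -160°, lat 80°.
Square 0, 2: +0·2° lon, +2·1° lat → SW at lon -160°, lat 82°.
Cell spans 2° lon × 1° lat. Centre is SW corner plus half of each.
latitude 82.50, longitude -159.00.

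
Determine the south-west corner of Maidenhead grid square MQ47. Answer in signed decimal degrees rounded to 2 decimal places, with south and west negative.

77.00, 68.00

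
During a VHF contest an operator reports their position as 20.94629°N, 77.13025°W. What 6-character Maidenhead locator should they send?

FL10kw

Add 180° to longitude and 90° to latitude: 102.8697, 110.9463.
Field (20°×10°, letters A–R): lon ⌊102.8697/20⌋ = 5 → F; lat ⌊110.9463/10⌋ = 11 → L.
Square (2°×1°, digits 0–9): lon ⌊2.8697/2⌋ = 1; lat ⌊0.9463/1⌋ = 0.
Subsquare (5′×2.5′, letters a–x): lon ⌊0.8697/0.0833333⌋ = 10 → k; lat ⌊0.9463/0.0416667⌋ = 22 → w.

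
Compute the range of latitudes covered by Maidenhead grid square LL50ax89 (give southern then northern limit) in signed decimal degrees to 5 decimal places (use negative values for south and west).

Field L=11, L=11: +11·20° lon, +11·10° lat → SW at lon 40°, lat 20°.
Square 5, 0: +5·2° lon, +0·1° lat → SW at lon 50°, lat 20°.
Subsquare a=0, x=23: +0·0.0833333° lon, +23·0.0416667° lat → SW at lon 50°, lat 20.9583°.
Extended square 8, 9: +8·0.00833333° lon, +9·0.00416667° lat → SW at lon 50.0667°, lat 20.9958°.
Cell spans 0.00833333° lon × 0.00416667° lat.
south 20.99583, north 21.00000.

20.99583, 21.00000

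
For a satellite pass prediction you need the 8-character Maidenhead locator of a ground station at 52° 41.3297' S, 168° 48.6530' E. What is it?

RD47jh74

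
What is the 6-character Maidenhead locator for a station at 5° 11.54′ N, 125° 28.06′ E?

Shift to the Maidenhead origin (180°W, 90°S): lon 305.4677, lat 95.1923.
Field: lon ⌊305.4677/20⌋ = 15 → P; lat ⌊95.1923/10⌋ = 9 → J.
Square: lon ⌊5.4677/2⌋ = 2; lat ⌊5.1923/1⌋ = 5.
Subsquare: lon ⌊1.4677/0.0833333⌋ = 17 → r; lat ⌊0.1923/0.0416667⌋ = 4 → e.

PJ25re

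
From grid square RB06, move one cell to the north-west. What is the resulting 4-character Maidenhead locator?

Longitude square 0; −1 → -1, wraps to 9, carry into field.
Longitude field R = 17; −1 → 16 = Q.
Latitude square 6; +1 → 7.

QB97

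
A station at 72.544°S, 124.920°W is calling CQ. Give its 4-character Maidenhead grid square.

CB77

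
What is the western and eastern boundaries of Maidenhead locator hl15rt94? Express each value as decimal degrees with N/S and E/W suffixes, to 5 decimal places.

Field H=7, L=11: +7·20° lon, +11·10° lat → SW at lon -40°, lat 20°.
Square 1, 5: +1·2° lon, +5·1° lat → SW at lon -38°, lat 25°.
Subsquare r=17, t=19: +17·0.0833333° lon, +19·0.0416667° lat → SW at lon -36.5833°, lat 25.7917°.
Extended square 9, 4: +9·0.00833333° lon, +4·0.00416667° lat → SW at lon -36.5083°, lat 25.8083°.
Cell spans 0.00833333° lon × 0.00416667° lat.
west 36.50833° W, east 36.50000° W.

36.50833° W, 36.50000° W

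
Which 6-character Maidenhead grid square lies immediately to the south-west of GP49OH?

GP49ng

Longitude subsquare o = 14; −1 → 13 = n.
Latitude subsquare h = 7; −1 → 6 = g.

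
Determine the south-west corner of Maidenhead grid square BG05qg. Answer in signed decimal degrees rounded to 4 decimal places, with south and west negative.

-24.7500, -158.6667

Field B=1, G=6: +1·20° lon, +6·10° lat → SW at lon -160°, lat -30°.
Square 0, 5: +0·2° lon, +5·1° lat → SW at lon -160°, lat -25°.
Subsquare q=16, g=6: +16·0.0833333° lon, +6·0.0416667° lat → SW at lon -158.667°, lat -24.75°.
latitude -24.7500, longitude -158.6667.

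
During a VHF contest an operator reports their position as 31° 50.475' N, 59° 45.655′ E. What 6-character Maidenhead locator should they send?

LM91vu

Shift to the Maidenhead origin (180°W, 90°S): lon 239.7609, lat 121.8413.
Field: lon ⌊239.7609/20⌋ = 11 → L; lat ⌊121.8413/10⌋ = 12 → M.
Square: lon ⌊19.7609/2⌋ = 9; lat ⌊1.8413/1⌋ = 1.
Subsquare: lon ⌊1.7609/0.0833333⌋ = 21 → v; lat ⌊0.8413/0.0416667⌋ = 20 → u.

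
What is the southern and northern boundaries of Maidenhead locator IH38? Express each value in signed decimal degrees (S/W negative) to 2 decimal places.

Field I=8, H=7: +8·20° lon, +7·10° lat → SW at lon -20°, lat -20°.
Square 3, 8: +3·2° lon, +8·1° lat → SW at lon -14°, lat -12°.
Cell spans 2° lon × 1° lat.
south -12.00, north -11.00.

-12.00, -11.00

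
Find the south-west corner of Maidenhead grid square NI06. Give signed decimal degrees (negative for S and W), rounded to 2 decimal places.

Field N=13, I=8: +13·20° lon, +8·10° lat → SW at lon 80°, lat -10°.
Square 0, 6: +0·2° lon, +6·1° lat → SW at lon 80°, lat -4°.
latitude -4.00, longitude 80.00.

-4.00, 80.00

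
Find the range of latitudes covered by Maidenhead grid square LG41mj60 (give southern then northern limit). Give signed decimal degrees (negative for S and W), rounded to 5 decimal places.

-28.62500, -28.62083

Field L=11, G=6: +11·20° lon, +6·10° lat → SW at lon 40°, lat -30°.
Square 4, 1: +4·2° lon, +1·1° lat → SW at lon 48°, lat -29°.
Subsquare m=12, j=9: +12·0.0833333° lon, +9·0.0416667° lat → SW at lon 49°, lat -28.625°.
Extended square 6, 0: +6·0.00833333° lon, +0·0.00416667° lat → SW at lon 49.05°, lat -28.625°.
Cell spans 0.00833333° lon × 0.00416667° lat.
south -28.62500, north -28.62083.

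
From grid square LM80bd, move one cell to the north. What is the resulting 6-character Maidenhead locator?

Latitude subsquare d = 3; +1 → 4 = e.
The longitude characters are unchanged.

LM80be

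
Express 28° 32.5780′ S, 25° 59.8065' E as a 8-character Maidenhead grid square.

KG21xk99

Offset from 180°W / 90°S: lon 205.99678°, lat 61.45703°.
Field: 205.99678/20 → 10 → K, 61.45703/10 → 6 → G; chars KG.
Square: 5.99678/2 → 2, 1.45703/1 → 1; chars 21.
Subsquare: 1.99678/0.0833333 → 23 → x, 0.45703/0.0416667 → 10 → k; chars xk.
Extended square: 0.08011/0.00833333 → 9, 0.04037/0.00416667 → 9; chars 99.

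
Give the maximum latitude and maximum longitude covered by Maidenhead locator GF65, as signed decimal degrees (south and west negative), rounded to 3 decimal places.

Field G=6, F=5: +6·20° lon, +5·10° lat → SW at lon -60°, lat -40°.
Square 6, 5: +6·2° lon, +5·1° lat → SW at lon -48°, lat -35°.
Cell spans 2° lon × 1° lat. NE corner is SW corner plus one full cell.
latitude -34.000, longitude -46.000.

-34.000, -46.000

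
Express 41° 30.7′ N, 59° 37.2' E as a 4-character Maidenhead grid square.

LN91

Shift to the Maidenhead origin (180°W, 90°S): lon 239.62, lat 131.51.
Field: lon ⌊239.62/20⌋ = 11 → L; lat ⌊131.51/10⌋ = 13 → N.
Square: lon ⌊19.62/2⌋ = 9; lat ⌊1.51/1⌋ = 1.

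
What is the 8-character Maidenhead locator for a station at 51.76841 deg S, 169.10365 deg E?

RD48nf25

Offset from 180°W / 90°S: lon 349.10365°, lat 38.23159°.
Field: lon ⌊349.10365/20⌋ = 17 → R; lat ⌊38.23159/10⌋ = 3 → D.
Square: lon ⌊9.10365/2⌋ = 4; lat ⌊8.23159/1⌋ = 8.
Subsquare: lon ⌊1.10365/0.0833333⌋ = 13 → n; lat ⌊0.23159/0.0416667⌋ = 5 → f.
Extended square: lon ⌊0.02032/0.00833333⌋ = 2; lat ⌊0.02326/0.00416667⌋ = 5.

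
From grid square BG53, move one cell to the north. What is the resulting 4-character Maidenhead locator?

Latitude square 3; +1 → 4.
The longitude characters are unchanged.

BG54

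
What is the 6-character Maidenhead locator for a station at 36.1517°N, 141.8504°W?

BM96bd

Shift to the Maidenhead origin (180°W, 90°S): lon 38.1496, lat 126.1517.
Field (20°×10°, letters A–R): 38.1496/20 → 1 → B, 126.1517/10 → 12 → M; chars BM.
Square (2°×1°, digits 0–9): 18.1496/2 → 9, 6.1517/1 → 6; chars 96.
Subsquare (5′×2.5′, letters a–x): 0.1496/0.0833333 → 1 → b, 0.1517/0.0416667 → 3 → d; chars bd.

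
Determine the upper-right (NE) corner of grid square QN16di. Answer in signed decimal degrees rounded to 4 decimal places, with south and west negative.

46.3750, 142.3333

Field Q=16, N=13: +16·20° lon, +13·10° lat → SW at lon 140°, lat 40°.
Square 1, 6: +1·2° lon, +6·1° lat → SW at lon 142°, lat 46°.
Subsquare d=3, i=8: +3·0.0833333° lon, +8·0.0416667° lat → SW at lon 142.25°, lat 46.3333°.
Cell spans 0.0833333° lon × 0.0416667° lat. NE corner is SW corner plus one full cell.
latitude 46.3750, longitude 142.3333.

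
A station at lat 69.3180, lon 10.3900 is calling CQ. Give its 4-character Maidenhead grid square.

Shift to the Maidenhead origin (180°W, 90°S): lon 190.39, lat 159.32.
Field (20°×10°, letters A–R): lon ⌊190.39/20⌋ = 9 → J; lat ⌊159.32/10⌋ = 15 → P.
Square (2°×1°, digits 0–9): lon ⌊10.39/2⌋ = 5; lat ⌊9.32/1⌋ = 9.

JP59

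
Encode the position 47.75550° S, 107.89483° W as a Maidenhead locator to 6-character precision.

Add 180° to longitude and 90° to latitude: 72.1052, 42.2445.
Field: 72.1052/20 → 3 → D, 42.2445/10 → 4 → E; chars DE.
Square: 12.1052/2 → 6, 2.2445/1 → 2; chars 62.
Subsquare: 0.1052/0.0833333 → 1 → b, 0.2445/0.0416667 → 5 → f; chars bf.

DE62bf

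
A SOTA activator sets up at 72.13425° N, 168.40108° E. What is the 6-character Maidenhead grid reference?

RQ42ed

Add 180° to longitude and 90° to latitude: 348.4011, 162.1343.
Field: lon ⌊348.4011/20⌋ = 17 → R; lat ⌊162.1343/10⌋ = 16 → Q.
Square: lon ⌊8.4011/2⌋ = 4; lat ⌊2.1343/1⌋ = 2.
Subsquare: lon ⌊0.4011/0.0833333⌋ = 4 → e; lat ⌊0.1343/0.0416667⌋ = 3 → d.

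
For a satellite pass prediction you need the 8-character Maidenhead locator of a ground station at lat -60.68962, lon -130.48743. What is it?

CC49sh14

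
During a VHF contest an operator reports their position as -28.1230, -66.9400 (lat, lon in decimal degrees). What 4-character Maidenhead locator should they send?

FG61

Shift to the Maidenhead origin (180°W, 90°S): lon 113.06, lat 61.88.
Field: lon ⌊113.06/20⌋ = 5 → F; lat ⌊61.88/10⌋ = 6 → G.
Square: lon ⌊13.06/2⌋ = 6; lat ⌊1.88/1⌋ = 1.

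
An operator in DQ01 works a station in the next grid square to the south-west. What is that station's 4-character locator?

Longitude square 0; −1 → -1, wraps to 9, carry into field.
Longitude field D = 3; −1 → 2 = C.
Latitude square 1; −1 → 0.

CQ90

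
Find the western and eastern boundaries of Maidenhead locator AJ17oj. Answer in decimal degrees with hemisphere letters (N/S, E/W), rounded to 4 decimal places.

Field A=0, J=9: +0·20° lon, +9·10° lat → SW at lon -180°, lat 0°.
Square 1, 7: +1·2° lon, +7·1° lat → SW at lon -178°, lat 7°.
Subsquare o=14, j=9: +14·0.0833333° lon, +9·0.0416667° lat → SW at lon -176.833°, lat 7.375°.
Cell spans 0.0833333° lon × 0.0416667° lat.
west 176.8333° W, east 176.7500° W.

176.8333° W, 176.7500° W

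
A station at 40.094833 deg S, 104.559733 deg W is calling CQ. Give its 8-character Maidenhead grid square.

Shift to the Maidenhead origin (180°W, 90°S): lon 75.44027, lat 49.90517.
Field (20°×10°, letters A–R): 75.44027/20 → 3 → D, 49.90517/10 → 4 → E; chars DE.
Square (2°×1°, digits 0–9): 15.44027/2 → 7, 9.90517/1 → 9; chars 79.
Subsquare (5′×2.5′, letters a–x): 1.44027/0.0833333 → 17 → r, 0.90517/0.0416667 → 21 → v; chars rv.
Extended square (30″×15″, digits 0–9): 0.02360/0.00833333 → 2, 0.03017/0.00416667 → 7; chars 27.

DE79rv27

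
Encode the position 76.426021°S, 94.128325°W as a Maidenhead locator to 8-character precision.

EB23wn47

Add 180° to longitude and 90° to latitude: 85.87167, 13.57398.
Field (20°×10°, letters A–R): 85.87167/20 → 4 → E, 13.57398/10 → 1 → B; chars EB.
Square (2°×1°, digits 0–9): 5.87167/2 → 2, 3.57398/1 → 3; chars 23.
Subsquare (5′×2.5′, letters a–x): 1.87167/0.0833333 → 22 → w, 0.57398/0.0416667 → 13 → n; chars wn.
Extended square (30″×15″, digits 0–9): 0.03834/0.00833333 → 4, 0.03231/0.00416667 → 7; chars 47.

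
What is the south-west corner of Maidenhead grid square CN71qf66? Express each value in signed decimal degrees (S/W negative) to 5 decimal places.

41.23333, -124.61667

Field C=2, N=13: +2·20° lon, +13·10° lat → SW at lon -140°, lat 40°.
Square 7, 1: +7·2° lon, +1·1° lat → SW at lon -126°, lat 41°.
Subsquare q=16, f=5: +16·0.0833333° lon, +5·0.0416667° lat → SW at lon -124.667°, lat 41.2083°.
Extended square 6, 6: +6·0.00833333° lon, +6·0.00416667° lat → SW at lon -124.617°, lat 41.2333°.
latitude 41.23333, longitude -124.61667.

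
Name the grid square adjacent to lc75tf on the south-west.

LC75se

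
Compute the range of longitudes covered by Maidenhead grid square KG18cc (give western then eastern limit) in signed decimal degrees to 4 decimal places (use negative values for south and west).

22.1667, 22.2500

Field K=10, G=6: +10·20° lon, +6·10° lat → SW at lon 20°, lat -30°.
Square 1, 8: +1·2° lon, +8·1° lat → SW at lon 22°, lat -22°.
Subsquare c=2, c=2: +2·0.0833333° lon, +2·0.0416667° lat → SW at lon 22.1667°, lat -21.9167°.
Cell spans 0.0833333° lon × 0.0416667° lat.
west 22.1667, east 22.2500.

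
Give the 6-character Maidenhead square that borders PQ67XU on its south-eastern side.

PQ77at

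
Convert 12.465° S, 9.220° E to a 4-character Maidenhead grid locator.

JH47

Shift to the Maidenhead origin (180°W, 90°S): lon 189.22, lat 77.53.
Field: lon ⌊189.22/20⌋ = 9 → J; lat ⌊77.53/10⌋ = 7 → H.
Square: lon ⌊9.22/2⌋ = 4; lat ⌊7.53/1⌋ = 7.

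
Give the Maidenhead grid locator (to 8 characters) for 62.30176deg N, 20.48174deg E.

Add 180° to longitude and 90° to latitude: 200.48174, 152.30176.
Field: 200.48174/20 → 10 → K, 152.30176/10 → 15 → P; chars KP.
Square: 0.48174/2 → 0, 2.30176/1 → 2; chars 02.
Subsquare: 0.48174/0.0833333 → 5 → f, 0.30176/0.0416667 → 7 → h; chars fh.
Extended square: 0.06507/0.00833333 → 7, 0.01009/0.00416667 → 2; chars 72.

KP02fh72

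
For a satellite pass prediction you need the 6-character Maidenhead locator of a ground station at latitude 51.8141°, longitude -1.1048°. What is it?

Add 180° to longitude and 90° to latitude: 178.8952, 141.8141.
Field: lon ⌊178.8952/20⌋ = 8 → I; lat ⌊141.8141/10⌋ = 14 → O.
Square: lon ⌊18.8952/2⌋ = 9; lat ⌊1.8141/1⌋ = 1.
Subsquare: lon ⌊0.8952/0.0833333⌋ = 10 → k; lat ⌊0.8141/0.0416667⌋ = 19 → t.

IO91kt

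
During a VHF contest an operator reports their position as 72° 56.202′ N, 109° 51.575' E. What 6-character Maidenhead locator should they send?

Add 180° to longitude and 90° to latitude: 289.8596, 162.9367.
Field: lon ⌊289.8596/20⌋ = 14 → O; lat ⌊162.9367/10⌋ = 16 → Q.
Square: lon ⌊9.8596/2⌋ = 4; lat ⌊2.9367/1⌋ = 2.
Subsquare: lon ⌊1.8596/0.0833333⌋ = 22 → w; lat ⌊0.9367/0.0416667⌋ = 22 → w.

OQ42ww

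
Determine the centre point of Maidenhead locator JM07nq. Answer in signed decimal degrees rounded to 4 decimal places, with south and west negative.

Field J=9, M=12: +9·20° lon, +12·10° lat → SW at lon 0°, lat 30°.
Square 0, 7: +0·2° lon, +7·1° lat → SW at lon 0°, lat 37°.
Subsquare n=13, q=16: +13·0.0833333° lon, +16·0.0416667° lat → SW at lon 1.08333°, lat 37.6667°.
Cell spans 0.0833333° lon × 0.0416667° lat. Centre is SW corner plus half of each.
latitude 37.6875, longitude 1.1250.

37.6875, 1.1250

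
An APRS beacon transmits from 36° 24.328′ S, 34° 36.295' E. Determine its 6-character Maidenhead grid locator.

KF73ho

Add 180° to longitude and 90° to latitude: 214.6049, 53.5945.
Field (20°×10°, letters A–R): 214.6049/20 → 10 → K, 53.5945/10 → 5 → F; chars KF.
Square (2°×1°, digits 0–9): 14.6049/2 → 7, 3.5945/1 → 3; chars 73.
Subsquare (5′×2.5′, letters a–x): 0.6049/0.0833333 → 7 → h, 0.5945/0.0416667 → 14 → o; chars ho.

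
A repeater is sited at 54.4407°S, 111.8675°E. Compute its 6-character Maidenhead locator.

OD55wn

Add 180° to longitude and 90° to latitude: 291.8675, 35.5593.
Field: 291.8675/20 → 14 → O, 35.5593/10 → 3 → D; chars OD.
Square: 11.8675/2 → 5, 5.5593/1 → 5; chars 55.
Subsquare: 1.8675/0.0833333 → 22 → w, 0.5593/0.0416667 → 13 → n; chars wn.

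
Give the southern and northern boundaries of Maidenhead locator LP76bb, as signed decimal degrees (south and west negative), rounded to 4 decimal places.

66.0417, 66.0833

Field L=11, P=15: +11·20° lon, +15·10° lat → SW at lon 40°, lat 60°.
Square 7, 6: +7·2° lon, +6·1° lat → SW at lon 54°, lat 66°.
Subsquare b=1, b=1: +1·0.0833333° lon, +1·0.0416667° lat → SW at lon 54.0833°, lat 66.0417°.
Cell spans 0.0833333° lon × 0.0416667° lat.
south 66.0417, north 66.0833.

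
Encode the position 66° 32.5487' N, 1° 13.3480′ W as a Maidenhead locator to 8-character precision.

Offset from 180°W / 90°S: lon 178.77753°, lat 156.54248°.
Field (20°×10°, letters A–R): 178.77753/20 → 8 → I, 156.54248/10 → 15 → P; chars IP.
Square (2°×1°, digits 0–9): 18.77753/2 → 9, 6.54248/1 → 6; chars 96.
Subsquare (5′×2.5′, letters a–x): 0.77753/0.0833333 → 9 → j, 0.54248/0.0416667 → 13 → n; chars jn.
Extended square (30″×15″, digits 0–9): 0.02753/0.00833333 → 3, 0.00081/0.00416667 → 0; chars 30.

IP96jn30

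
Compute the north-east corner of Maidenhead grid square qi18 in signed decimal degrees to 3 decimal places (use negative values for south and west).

-1.000, 144.000

Field Q=16, I=8: +16·20° lon, +8·10° lat → SW at lon 140°, lat -10°.
Square 1, 8: +1·2° lon, +8·1° lat → SW at lon 142°, lat -2°.
Cell spans 2° lon × 1° lat. NE corner is SW corner plus one full cell.
latitude -1.000, longitude 144.000.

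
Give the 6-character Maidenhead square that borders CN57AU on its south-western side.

Longitude subsquare a = 0; −1 → -1, wraps to 23 = x, carry into square.
Longitude square 5; −1 → 4.
Latitude subsquare u = 20; −1 → 19 = t.

CN47xt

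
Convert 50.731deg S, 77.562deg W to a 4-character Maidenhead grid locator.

FD19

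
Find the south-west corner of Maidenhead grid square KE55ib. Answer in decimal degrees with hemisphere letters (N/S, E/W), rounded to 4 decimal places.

Field K=10, E=4: +10·20° lon, +4·10° lat → SW at lon 20°, lat -50°.
Square 5, 5: +5·2° lon, +5·1° lat → SW at lon 30°, lat -45°.
Subsquare i=8, b=1: +8·0.0833333° lon, +1·0.0416667° lat → SW at lon 30.6667°, lat -44.9583°.
latitude 44.9583° S, longitude 30.6667° E.

44.9583° S, 30.6667° E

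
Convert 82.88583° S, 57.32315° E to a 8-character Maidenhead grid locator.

LA87pc87

Add 180° to longitude and 90° to latitude: 237.32315, 7.11417.
Field: 237.32315/20 → 11 → L, 7.11417/10 → 0 → A; chars LA.
Square: 17.32315/2 → 8, 7.11417/1 → 7; chars 87.
Subsquare: 1.32315/0.0833333 → 15 → p, 0.11417/0.0416667 → 2 → c; chars pc.
Extended square: 0.07315/0.00833333 → 8, 0.03084/0.00416667 → 7; chars 87.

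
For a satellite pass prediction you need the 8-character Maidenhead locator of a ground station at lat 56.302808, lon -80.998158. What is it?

EO96mh02

Shift to the Maidenhead origin (180°W, 90°S): lon 99.00184, lat 146.30281.
Field: lon ⌊99.00184/20⌋ = 4 → E; lat ⌊146.30281/10⌋ = 14 → O.
Square: lon ⌊19.00184/2⌋ = 9; lat ⌊6.30281/1⌋ = 6.
Subsquare: lon ⌊1.00184/0.0833333⌋ = 12 → m; lat ⌊0.30281/0.0416667⌋ = 7 → h.
Extended square: lon ⌊0.00184/0.00833333⌋ = 0; lat ⌊0.01114/0.00416667⌋ = 2.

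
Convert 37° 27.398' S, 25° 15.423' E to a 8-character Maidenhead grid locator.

KF22pn00

Offset from 180°W / 90°S: lon 205.25705°, lat 52.54337°.
Field (20°×10°, letters A–R): 205.25705/20 → 10 → K, 52.54337/10 → 5 → F; chars KF.
Square (2°×1°, digits 0–9): 5.25705/2 → 2, 2.54337/1 → 2; chars 22.
Subsquare (5′×2.5′, letters a–x): 1.25705/0.0833333 → 15 → p, 0.54337/0.0416667 → 13 → n; chars pn.
Extended square (30″×15″, digits 0–9): 0.00705/0.00833333 → 0, 0.00170/0.00416667 → 0; chars 00.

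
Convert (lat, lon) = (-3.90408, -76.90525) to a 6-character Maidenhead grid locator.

Shift to the Maidenhead origin (180°W, 90°S): lon 103.0948, lat 86.0959.
Field: 103.0948/20 → 5 → F, 86.0959/10 → 8 → I; chars FI.
Square: 3.0948/2 → 1, 6.0959/1 → 6; chars 16.
Subsquare: 1.0948/0.0833333 → 13 → n, 0.0959/0.0416667 → 2 → c; chars nc.

FI16nc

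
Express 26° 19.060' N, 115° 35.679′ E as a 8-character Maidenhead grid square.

OL76th16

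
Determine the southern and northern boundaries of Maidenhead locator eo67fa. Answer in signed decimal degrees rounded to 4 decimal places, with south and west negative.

Field E=4, O=14: +4·20° lon, +14·10° lat → SW at lon -100°, lat 50°.
Square 6, 7: +6·2° lon, +7·1° lat → SW at lon -88°, lat 57°.
Subsquare f=5, a=0: +5·0.0833333° lon, +0·0.0416667° lat → SW at lon -87.5833°, lat 57°.
Cell spans 0.0833333° lon × 0.0416667° lat.
south 57.0000, north 57.0417.

57.0000, 57.0417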